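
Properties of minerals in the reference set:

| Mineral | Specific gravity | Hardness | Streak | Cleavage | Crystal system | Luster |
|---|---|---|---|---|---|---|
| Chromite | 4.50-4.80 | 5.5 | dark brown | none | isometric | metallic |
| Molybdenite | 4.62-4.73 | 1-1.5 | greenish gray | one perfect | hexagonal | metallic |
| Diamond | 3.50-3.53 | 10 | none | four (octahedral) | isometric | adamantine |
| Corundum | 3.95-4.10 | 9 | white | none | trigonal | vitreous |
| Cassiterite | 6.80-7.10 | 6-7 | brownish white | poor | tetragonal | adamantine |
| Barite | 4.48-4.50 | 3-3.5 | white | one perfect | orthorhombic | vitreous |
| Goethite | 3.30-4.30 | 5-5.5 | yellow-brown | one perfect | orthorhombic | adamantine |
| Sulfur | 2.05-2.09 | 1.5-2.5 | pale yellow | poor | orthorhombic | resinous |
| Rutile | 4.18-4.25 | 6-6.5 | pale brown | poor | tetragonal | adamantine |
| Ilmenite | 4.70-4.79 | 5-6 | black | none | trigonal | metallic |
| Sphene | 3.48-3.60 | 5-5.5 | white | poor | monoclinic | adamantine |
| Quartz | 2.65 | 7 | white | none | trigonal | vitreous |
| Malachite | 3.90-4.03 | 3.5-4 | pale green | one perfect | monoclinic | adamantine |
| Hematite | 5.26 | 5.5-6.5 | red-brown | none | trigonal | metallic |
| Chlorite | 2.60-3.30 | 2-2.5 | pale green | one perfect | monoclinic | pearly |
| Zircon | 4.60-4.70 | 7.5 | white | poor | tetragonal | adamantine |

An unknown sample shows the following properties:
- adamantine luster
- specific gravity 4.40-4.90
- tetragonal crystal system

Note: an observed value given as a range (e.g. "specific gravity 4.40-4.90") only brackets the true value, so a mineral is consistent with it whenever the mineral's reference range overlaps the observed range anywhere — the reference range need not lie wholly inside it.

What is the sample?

Zircon

Adamantine luster: only Diamond, Cassiterite, Goethite, Rutile, Sphene, Malachite, Zircon remain.
Specific gravity 4.40-4.90: Zircon remains.
Tetragonal crystal system: consistent with all remaining minerals.
Zircon is the sole remaining match.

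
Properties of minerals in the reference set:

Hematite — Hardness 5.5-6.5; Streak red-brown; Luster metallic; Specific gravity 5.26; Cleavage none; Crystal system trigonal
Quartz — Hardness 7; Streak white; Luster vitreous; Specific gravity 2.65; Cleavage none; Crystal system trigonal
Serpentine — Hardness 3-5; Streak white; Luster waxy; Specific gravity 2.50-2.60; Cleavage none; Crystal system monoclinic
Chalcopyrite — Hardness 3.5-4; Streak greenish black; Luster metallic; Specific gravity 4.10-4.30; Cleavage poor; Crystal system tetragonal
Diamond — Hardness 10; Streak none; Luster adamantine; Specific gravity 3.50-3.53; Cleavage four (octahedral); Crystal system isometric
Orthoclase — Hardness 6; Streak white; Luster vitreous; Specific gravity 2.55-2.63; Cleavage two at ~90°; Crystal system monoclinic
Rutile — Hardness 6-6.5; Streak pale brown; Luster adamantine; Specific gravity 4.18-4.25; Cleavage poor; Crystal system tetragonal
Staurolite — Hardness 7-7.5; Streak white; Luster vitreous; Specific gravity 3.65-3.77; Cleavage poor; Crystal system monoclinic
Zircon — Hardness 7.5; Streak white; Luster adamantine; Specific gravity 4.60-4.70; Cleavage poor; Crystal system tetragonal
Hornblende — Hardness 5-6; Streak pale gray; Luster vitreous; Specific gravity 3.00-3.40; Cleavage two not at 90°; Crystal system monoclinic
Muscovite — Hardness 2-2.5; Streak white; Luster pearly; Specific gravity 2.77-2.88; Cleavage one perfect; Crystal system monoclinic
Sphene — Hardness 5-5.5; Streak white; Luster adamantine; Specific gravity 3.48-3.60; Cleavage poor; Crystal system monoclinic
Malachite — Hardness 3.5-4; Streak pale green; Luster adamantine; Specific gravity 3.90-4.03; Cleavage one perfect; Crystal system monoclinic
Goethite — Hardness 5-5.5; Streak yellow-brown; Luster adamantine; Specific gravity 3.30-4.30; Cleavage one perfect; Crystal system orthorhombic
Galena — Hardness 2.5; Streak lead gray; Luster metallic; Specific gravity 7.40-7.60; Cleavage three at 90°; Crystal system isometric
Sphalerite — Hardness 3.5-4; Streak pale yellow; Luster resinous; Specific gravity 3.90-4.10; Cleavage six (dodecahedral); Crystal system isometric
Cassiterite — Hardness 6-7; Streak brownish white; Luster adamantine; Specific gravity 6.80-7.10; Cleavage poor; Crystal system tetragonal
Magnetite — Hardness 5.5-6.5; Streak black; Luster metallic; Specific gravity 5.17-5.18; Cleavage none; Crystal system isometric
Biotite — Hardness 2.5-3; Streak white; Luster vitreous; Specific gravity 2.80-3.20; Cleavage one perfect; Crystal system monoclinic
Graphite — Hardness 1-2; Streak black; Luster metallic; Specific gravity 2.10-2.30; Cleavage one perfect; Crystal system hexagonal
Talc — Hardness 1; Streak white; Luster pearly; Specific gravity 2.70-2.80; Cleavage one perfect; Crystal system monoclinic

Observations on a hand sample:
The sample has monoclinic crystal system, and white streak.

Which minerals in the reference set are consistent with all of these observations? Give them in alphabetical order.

Biotite, Muscovite, Orthoclase, Serpentine, Sphene, Staurolite, Talc

Monoclinic crystal system: leaves Serpentine, Orthoclase, Staurolite, Hornblende, Muscovite, Sphene, Malachite, Biotite, Talc.
White streak excludes Hornblende, Malachite.
Consistent with every observation: Biotite, Muscovite, Orthoclase, Serpentine, Sphene, Staurolite, Talc.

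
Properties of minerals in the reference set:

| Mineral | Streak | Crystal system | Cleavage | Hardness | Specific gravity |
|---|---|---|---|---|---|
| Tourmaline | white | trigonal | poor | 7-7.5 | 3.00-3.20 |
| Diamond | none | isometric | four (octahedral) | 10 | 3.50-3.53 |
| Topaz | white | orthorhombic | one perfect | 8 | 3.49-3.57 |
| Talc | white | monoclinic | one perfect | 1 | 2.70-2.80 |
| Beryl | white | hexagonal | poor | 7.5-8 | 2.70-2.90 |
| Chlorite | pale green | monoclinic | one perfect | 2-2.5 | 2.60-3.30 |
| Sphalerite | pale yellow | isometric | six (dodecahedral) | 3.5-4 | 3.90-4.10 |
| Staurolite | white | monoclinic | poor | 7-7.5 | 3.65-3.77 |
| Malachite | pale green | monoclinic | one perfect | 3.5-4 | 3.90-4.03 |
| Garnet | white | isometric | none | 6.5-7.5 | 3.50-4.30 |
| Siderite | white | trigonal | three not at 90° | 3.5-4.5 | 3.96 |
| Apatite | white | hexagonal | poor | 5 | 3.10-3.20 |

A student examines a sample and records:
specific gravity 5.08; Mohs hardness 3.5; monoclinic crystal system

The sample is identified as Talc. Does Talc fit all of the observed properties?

Specific gravity 5.08 — Talc has SG 2.70-2.80; a mismatch.
Mohs hardness 3.5 — Talc has hardness 1; a mismatch.
Monoclinic crystal system — consistent with Talc (monoclinic system).
2 of the observed properties are inconsistent with Talc.

Inconsistent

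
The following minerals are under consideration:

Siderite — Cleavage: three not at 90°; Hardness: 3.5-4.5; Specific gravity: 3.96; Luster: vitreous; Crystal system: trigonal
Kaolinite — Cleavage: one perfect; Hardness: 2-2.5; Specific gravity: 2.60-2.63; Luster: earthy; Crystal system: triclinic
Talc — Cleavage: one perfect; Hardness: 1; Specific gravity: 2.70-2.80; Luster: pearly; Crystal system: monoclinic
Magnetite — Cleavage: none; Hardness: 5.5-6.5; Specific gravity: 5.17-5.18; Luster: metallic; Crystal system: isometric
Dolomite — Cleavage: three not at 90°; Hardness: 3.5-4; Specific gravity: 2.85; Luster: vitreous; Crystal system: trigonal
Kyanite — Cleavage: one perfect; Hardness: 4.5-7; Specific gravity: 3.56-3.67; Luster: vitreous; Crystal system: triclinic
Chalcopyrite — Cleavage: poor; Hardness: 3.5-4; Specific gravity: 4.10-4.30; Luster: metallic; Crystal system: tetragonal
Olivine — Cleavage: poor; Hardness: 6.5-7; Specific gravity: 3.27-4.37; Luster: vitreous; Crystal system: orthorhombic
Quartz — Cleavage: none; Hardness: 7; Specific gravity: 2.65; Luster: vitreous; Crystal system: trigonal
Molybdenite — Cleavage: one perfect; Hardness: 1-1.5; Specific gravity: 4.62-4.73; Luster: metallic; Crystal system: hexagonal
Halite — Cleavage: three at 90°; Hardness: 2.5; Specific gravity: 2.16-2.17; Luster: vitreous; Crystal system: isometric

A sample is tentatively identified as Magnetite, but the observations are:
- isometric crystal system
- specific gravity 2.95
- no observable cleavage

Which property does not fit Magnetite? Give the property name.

specific gravity

Isometric crystal system: Magnetite has isometric system — consistent.
Specific gravity 2.95: Magnetite has SG 5.17-5.18 — outside the reference range.
No observable cleavage: Magnetite has cleavage none — consistent.
Everything matches except the specific gravity.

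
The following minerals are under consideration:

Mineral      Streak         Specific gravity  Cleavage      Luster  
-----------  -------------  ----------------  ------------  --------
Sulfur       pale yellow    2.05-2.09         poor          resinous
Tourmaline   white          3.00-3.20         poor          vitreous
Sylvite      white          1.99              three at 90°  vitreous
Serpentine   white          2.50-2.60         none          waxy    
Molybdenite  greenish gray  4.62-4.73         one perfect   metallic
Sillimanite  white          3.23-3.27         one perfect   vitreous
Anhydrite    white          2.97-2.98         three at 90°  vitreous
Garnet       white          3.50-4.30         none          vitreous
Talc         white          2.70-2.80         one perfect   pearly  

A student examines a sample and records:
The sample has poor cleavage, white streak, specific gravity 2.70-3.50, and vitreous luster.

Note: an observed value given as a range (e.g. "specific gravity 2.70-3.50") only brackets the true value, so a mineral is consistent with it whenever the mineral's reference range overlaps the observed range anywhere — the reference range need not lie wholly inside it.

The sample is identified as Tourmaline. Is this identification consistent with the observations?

Yes

Poor cleavage — agrees with Tourmaline (cleavage poor).
White streak — agrees with Tourmaline (white streak).
Specific gravity 2.70-3.50 — agrees with Tourmaline (SG 3.00-3.20).
Vitreous luster — agrees with Tourmaline (vitreous luster).
All observations are consistent with the tabulated values for Tourmaline.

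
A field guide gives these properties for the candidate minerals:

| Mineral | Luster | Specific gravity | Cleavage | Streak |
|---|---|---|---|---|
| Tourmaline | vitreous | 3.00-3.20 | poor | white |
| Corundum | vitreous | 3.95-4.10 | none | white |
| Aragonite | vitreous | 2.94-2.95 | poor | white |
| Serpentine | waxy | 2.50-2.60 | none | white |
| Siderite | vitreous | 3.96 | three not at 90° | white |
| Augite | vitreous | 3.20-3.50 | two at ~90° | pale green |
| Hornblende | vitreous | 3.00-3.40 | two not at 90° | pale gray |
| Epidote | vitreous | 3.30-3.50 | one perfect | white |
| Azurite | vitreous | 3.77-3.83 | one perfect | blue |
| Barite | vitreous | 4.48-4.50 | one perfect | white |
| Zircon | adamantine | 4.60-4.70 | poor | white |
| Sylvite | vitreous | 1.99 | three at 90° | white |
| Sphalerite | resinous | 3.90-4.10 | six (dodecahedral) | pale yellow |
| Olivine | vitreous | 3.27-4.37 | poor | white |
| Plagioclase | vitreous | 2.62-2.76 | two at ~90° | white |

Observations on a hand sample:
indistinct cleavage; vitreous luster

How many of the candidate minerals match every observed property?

3

Indistinct cleavage: leaves Tourmaline, Aragonite, Zircon, Olivine.
Vitreous luster excludes Zircon.
Consistent with every observation: Aragonite, Olivine, Tourmaline.
That is 3 minerals.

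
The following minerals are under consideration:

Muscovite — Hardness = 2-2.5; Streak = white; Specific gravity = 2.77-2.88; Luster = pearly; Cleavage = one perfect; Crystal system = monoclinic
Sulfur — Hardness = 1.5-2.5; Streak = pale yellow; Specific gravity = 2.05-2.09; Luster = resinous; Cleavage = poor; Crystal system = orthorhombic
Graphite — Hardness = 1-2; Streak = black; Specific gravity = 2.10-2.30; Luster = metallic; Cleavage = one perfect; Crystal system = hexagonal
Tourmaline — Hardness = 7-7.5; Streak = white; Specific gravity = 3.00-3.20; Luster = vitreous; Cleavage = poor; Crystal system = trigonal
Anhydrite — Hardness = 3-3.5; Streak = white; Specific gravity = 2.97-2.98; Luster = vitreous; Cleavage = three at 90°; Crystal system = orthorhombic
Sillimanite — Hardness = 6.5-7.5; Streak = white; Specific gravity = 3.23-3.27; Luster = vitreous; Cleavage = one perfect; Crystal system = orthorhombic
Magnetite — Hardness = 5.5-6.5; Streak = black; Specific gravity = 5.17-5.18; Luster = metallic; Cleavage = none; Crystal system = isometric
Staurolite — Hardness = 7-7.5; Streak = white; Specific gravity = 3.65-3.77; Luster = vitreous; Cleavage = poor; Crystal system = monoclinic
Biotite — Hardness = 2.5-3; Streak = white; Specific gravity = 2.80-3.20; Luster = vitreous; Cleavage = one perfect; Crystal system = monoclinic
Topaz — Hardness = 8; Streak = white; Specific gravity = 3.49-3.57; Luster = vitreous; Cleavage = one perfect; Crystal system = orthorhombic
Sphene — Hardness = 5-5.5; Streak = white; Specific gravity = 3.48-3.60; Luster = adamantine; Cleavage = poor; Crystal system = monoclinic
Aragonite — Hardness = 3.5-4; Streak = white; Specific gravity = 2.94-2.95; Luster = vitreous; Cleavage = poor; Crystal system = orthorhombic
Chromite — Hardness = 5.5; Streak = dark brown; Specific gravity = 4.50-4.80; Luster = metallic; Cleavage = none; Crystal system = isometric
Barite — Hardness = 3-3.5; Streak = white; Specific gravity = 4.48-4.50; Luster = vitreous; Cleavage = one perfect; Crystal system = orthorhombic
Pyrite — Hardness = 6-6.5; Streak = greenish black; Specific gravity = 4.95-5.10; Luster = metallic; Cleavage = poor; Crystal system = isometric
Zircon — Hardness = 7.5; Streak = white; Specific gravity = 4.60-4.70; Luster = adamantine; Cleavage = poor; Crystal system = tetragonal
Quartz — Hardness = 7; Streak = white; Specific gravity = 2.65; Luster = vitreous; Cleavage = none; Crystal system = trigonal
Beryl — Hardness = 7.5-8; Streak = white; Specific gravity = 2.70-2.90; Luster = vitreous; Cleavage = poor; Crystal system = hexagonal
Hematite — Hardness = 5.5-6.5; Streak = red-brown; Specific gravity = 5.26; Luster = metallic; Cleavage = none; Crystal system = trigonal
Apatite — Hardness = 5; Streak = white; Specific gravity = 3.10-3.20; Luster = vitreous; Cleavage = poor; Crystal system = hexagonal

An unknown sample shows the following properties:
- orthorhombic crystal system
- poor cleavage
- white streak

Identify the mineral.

Aragonite

Orthorhombic crystal system: narrows the field to Sulfur, Anhydrite, Sillimanite, Topaz, Aragonite, Barite.
Poor cleavage: only Sulfur, Aragonite remain.
White streak is inconsistent with Sulfur.
The only mineral consistent with every observation is Aragonite.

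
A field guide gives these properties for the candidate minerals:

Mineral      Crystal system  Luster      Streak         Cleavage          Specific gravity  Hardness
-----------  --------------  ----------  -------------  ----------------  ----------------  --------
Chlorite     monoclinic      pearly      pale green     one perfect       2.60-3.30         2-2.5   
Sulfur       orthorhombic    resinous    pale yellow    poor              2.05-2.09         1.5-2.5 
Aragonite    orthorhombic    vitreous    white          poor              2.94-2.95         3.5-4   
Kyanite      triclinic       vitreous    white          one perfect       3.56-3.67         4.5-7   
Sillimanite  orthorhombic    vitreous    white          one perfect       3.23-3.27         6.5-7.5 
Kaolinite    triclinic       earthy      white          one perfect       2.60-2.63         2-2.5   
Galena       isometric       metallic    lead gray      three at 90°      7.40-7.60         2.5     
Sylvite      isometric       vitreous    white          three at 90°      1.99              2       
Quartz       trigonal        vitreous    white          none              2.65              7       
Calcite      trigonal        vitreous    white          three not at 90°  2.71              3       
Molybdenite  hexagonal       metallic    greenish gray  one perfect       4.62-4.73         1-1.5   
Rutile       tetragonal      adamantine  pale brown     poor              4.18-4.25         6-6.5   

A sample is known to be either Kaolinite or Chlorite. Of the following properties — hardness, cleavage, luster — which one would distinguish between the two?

Hardness: both 2-2.5 — shared.
Cleavage: both one perfect — shared.
Luster: Kaolinite earthy, Chlorite pearly — different.
Only luster differs between Kaolinite and Chlorite among the listed tests.

luster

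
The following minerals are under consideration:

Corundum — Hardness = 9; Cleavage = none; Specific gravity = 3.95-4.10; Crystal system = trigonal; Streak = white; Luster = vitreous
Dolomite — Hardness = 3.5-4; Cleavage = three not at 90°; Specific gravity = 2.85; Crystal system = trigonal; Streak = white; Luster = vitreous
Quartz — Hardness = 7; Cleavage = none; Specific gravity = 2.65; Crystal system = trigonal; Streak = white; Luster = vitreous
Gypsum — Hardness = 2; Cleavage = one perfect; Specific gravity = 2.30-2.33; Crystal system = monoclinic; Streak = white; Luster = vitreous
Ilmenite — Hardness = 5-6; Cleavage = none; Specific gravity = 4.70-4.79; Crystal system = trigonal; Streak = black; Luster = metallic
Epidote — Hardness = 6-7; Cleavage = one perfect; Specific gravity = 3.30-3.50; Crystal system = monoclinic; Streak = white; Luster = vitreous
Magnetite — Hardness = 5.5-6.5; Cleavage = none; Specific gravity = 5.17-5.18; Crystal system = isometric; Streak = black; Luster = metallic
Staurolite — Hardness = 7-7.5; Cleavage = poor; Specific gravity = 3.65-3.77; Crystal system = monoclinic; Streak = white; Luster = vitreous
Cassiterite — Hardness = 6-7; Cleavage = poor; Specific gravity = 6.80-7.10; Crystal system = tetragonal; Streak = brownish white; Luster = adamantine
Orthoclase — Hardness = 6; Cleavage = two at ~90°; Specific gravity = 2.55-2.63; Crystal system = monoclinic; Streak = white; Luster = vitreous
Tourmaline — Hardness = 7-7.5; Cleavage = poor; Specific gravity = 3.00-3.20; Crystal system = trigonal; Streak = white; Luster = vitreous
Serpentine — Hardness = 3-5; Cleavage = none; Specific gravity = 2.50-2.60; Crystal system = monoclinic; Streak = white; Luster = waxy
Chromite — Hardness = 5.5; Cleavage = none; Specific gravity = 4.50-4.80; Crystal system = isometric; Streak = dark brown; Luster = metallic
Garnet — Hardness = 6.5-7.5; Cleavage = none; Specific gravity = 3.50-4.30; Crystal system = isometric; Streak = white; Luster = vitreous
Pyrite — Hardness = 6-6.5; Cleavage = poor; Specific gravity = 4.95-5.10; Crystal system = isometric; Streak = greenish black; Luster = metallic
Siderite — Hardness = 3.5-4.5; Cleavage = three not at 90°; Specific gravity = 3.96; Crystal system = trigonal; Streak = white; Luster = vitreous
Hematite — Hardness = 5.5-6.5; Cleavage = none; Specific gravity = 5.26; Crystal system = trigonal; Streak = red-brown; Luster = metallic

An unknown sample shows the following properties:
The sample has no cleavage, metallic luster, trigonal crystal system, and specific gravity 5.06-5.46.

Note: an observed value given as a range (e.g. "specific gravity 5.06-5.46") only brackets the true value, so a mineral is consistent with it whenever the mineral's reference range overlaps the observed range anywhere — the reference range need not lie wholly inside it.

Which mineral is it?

Hematite

No cleavage — narrows the field to Corundum, Quartz, Ilmenite, Magnetite, Serpentine, Chromite, Garnet, Hematite.
Metallic luster rules out Corundum, Quartz, Serpentine, Garnet.
Trigonal crystal system excludes Magnetite, Chromite.
Specific gravity 5.06-5.46 excludes Ilmenite.
Only Hematite satisfies all observations.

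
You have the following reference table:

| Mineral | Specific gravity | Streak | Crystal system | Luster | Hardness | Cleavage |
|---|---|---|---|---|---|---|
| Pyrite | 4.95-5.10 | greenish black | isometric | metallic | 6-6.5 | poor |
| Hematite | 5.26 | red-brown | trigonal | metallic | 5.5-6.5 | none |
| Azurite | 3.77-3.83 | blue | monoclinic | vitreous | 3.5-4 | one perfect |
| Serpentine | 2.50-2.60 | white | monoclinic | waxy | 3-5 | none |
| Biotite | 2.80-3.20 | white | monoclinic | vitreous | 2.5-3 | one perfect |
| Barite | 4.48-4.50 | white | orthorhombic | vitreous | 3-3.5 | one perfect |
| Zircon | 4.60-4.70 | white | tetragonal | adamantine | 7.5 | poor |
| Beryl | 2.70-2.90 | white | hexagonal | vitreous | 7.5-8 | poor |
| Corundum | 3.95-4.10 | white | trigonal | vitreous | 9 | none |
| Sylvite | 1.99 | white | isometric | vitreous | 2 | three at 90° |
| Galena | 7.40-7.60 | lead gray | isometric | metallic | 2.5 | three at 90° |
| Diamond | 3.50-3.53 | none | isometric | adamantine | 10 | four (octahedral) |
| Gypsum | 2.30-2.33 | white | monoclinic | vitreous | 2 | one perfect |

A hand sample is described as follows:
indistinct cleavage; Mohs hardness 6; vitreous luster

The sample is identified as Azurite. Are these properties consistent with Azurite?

Indistinct cleavage — Azurite has cleavage one perfect; which does not match.
Mohs hardness 6 — Azurite has hardness 3.5-4; which does not match.
Vitreous luster — fits Azurite (vitreous luster).
2 of the observed properties are inconsistent with Azurite.

Inconsistent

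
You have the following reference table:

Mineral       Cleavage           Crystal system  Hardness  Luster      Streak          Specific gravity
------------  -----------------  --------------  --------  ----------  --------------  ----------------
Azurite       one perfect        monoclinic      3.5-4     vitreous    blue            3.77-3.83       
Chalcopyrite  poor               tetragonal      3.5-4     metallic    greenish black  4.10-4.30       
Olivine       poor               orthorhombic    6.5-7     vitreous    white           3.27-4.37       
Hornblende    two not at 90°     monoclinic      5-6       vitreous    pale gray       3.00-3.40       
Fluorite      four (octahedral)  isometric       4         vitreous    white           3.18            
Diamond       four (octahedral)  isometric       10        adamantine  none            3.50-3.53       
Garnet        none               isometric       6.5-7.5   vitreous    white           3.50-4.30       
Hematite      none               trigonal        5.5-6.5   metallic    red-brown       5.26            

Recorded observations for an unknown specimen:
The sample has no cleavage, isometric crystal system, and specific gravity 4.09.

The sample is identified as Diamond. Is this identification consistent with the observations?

No cleavage — Diamond has cleavage four (octahedral); which does not match.
Isometric crystal system — matches Diamond (isometric system).
Specific gravity 4.09 — Diamond has SG 3.50-3.53; which does not match.
2 of the observed properties are inconsistent with Diamond.

No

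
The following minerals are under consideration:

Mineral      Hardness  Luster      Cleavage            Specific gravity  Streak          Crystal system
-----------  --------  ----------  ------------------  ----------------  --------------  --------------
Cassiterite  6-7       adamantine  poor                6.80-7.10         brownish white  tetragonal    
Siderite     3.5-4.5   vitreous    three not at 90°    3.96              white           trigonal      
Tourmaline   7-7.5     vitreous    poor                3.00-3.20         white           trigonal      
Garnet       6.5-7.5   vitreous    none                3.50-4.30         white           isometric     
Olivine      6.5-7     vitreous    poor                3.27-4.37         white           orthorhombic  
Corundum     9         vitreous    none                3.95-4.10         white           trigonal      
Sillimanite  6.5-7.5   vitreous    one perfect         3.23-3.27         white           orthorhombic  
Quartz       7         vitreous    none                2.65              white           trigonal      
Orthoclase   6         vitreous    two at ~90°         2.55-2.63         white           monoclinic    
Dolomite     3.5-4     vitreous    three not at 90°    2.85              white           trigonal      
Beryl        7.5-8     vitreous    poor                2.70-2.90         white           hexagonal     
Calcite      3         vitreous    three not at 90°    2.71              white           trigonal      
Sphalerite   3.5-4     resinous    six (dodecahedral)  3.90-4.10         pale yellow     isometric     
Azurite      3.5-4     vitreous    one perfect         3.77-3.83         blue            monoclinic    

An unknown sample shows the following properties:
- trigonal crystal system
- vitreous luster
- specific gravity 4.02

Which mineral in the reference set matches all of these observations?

Trigonal crystal system: narrows the field to Siderite, Tourmaline, Corundum, Quartz, Dolomite, Calcite.
Vitreous luster: consistent with all remaining minerals.
Specific gravity 4.02: narrows the field to Corundum.
Corundum is the sole remaining match.

Corundum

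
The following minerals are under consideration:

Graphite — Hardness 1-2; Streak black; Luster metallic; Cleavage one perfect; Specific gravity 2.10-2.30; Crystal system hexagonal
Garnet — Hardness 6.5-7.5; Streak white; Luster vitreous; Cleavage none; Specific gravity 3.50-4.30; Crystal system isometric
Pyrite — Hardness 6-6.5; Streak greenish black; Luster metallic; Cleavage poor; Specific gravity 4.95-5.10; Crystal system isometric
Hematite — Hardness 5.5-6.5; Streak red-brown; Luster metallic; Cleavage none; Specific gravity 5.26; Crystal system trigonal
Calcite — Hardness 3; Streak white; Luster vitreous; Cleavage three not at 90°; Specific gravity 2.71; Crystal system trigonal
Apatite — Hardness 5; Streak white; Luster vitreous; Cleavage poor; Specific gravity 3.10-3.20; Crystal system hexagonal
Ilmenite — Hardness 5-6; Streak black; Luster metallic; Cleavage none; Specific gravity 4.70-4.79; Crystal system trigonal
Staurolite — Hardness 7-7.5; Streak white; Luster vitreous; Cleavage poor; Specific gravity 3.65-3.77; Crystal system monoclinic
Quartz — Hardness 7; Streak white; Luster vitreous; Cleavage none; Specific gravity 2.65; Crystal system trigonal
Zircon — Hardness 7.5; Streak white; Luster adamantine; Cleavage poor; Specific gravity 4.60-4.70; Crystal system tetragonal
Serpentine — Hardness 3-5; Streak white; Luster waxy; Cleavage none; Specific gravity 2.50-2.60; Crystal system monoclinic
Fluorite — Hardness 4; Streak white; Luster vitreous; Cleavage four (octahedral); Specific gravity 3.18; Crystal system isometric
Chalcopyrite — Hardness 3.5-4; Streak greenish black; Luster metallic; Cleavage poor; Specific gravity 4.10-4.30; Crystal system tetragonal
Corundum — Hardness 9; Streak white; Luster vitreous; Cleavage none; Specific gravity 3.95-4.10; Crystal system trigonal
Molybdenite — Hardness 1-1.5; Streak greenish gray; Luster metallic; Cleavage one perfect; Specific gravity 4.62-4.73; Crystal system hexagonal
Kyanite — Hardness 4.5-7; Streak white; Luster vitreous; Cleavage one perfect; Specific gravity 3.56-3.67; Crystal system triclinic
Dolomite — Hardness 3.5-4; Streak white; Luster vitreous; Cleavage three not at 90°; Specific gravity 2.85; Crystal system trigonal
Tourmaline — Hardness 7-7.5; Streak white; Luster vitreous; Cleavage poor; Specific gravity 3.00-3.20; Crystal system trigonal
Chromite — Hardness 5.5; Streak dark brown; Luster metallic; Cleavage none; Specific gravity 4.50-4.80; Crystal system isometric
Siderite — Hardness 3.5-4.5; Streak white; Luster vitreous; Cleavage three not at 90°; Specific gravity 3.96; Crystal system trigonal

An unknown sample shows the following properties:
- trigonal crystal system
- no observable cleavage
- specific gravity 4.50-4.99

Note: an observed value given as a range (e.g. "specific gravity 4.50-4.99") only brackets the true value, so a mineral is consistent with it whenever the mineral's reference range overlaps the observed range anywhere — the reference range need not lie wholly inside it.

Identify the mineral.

Ilmenite

Trigonal crystal system — only Hematite, Calcite, Ilmenite, Quartz, Corundum, Dolomite, Tourmaline, Siderite remain.
No observable cleavage is inconsistent with Calcite, Dolomite, Tourmaline, Siderite.
Specific gravity 4.50-4.99 — leaves Ilmenite.
Only Ilmenite satisfies all observations.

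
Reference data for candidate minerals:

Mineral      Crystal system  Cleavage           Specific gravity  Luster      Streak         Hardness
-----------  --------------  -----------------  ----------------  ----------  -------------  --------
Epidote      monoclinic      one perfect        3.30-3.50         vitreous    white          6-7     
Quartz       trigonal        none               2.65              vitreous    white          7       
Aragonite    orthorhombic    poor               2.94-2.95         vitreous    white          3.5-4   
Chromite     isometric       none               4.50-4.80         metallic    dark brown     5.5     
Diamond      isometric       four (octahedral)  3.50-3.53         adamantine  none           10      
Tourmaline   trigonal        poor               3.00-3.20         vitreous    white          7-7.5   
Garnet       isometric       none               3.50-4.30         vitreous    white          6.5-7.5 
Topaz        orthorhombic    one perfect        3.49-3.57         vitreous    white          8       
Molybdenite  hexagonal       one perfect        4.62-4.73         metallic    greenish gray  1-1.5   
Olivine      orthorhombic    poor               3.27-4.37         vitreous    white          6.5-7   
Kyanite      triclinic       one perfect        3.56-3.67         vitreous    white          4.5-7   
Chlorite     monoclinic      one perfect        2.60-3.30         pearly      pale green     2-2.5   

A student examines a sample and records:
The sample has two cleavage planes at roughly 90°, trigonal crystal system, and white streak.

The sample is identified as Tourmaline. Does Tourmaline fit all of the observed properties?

Two cleavage planes at roughly 90° — Tourmaline has cleavage poor; which does not match.
Trigonal crystal system — fits Tourmaline (trigonal system).
White streak — fits Tourmaline (white streak).
Cleavage alone is enough to reject Tourmaline.

Inconsistent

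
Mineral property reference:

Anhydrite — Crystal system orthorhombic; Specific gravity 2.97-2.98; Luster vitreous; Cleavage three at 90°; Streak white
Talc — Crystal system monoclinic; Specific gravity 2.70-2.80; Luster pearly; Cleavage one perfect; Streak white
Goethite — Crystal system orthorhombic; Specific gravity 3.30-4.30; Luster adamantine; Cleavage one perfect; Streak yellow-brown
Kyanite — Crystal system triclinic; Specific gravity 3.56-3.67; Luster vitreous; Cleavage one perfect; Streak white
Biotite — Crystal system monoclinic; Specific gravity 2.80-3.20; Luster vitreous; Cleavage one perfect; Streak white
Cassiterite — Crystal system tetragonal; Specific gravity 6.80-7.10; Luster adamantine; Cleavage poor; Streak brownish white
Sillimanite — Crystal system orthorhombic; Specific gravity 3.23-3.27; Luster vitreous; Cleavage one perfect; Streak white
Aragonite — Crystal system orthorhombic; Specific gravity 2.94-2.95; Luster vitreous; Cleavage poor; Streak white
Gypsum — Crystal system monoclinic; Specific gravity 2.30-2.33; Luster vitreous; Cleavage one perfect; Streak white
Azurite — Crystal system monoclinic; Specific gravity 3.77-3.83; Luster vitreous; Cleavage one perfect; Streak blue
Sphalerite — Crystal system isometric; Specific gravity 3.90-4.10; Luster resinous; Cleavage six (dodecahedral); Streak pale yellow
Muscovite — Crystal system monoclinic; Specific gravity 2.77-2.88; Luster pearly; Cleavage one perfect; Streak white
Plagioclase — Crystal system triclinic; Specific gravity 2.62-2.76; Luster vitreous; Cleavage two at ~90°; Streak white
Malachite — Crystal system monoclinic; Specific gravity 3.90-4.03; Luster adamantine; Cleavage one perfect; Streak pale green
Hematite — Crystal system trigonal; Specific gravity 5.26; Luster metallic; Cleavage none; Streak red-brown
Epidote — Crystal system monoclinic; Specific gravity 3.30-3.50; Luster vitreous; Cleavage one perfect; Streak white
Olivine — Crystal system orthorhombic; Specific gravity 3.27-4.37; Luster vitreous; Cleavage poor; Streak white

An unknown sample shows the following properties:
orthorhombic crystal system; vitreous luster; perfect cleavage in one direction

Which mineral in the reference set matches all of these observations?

Sillimanite

Orthorhombic crystal system — only Anhydrite, Goethite, Sillimanite, Aragonite, Olivine remain.
Vitreous luster excludes Goethite.
Perfect cleavage in one direction — leaves Sillimanite.
Sillimanite is the sole remaining match.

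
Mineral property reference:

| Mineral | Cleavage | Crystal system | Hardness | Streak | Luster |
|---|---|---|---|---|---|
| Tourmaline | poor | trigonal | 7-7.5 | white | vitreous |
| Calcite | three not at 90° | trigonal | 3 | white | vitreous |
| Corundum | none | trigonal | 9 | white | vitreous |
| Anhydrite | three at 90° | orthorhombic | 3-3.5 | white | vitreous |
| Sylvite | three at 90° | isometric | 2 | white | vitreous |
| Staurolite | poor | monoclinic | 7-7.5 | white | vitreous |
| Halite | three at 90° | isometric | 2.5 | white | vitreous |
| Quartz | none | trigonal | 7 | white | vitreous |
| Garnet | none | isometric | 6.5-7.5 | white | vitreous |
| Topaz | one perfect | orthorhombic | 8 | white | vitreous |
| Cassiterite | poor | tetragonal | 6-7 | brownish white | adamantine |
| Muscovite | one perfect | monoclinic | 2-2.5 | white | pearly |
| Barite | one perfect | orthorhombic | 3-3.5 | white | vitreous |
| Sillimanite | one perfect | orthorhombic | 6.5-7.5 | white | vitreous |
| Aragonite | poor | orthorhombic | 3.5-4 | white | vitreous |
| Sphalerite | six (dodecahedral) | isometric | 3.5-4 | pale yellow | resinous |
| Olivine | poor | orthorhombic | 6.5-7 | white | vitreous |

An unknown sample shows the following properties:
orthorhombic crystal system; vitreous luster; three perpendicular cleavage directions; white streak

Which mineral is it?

Anhydrite

Orthorhombic crystal system — Anhydrite, Topaz, Barite, Sillimanite, Aragonite, Olivine remain.
Vitreous luster — every remaining candidate is consistent.
Three perpendicular cleavage directions — only Anhydrite remains.
White streak — consistent with all remaining minerals.
Only Anhydrite satisfies all observations.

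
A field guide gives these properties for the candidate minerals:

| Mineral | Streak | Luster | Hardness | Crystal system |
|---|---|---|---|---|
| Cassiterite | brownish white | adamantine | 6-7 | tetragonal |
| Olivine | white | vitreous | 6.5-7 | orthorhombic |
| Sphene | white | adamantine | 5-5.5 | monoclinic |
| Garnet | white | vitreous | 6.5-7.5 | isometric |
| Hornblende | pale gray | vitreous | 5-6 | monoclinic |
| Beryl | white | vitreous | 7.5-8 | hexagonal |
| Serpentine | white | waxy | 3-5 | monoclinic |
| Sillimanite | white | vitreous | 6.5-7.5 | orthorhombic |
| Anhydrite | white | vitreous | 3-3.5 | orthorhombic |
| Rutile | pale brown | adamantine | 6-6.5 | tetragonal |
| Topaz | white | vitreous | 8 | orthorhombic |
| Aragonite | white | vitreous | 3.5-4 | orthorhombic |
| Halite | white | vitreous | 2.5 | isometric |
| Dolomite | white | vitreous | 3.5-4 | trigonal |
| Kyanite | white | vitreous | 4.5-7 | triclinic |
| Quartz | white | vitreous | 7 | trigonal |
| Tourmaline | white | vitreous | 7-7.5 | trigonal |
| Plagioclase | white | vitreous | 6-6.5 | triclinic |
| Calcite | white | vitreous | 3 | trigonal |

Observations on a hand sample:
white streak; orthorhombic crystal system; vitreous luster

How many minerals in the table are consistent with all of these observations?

White streak excludes Cassiterite, Hornblende, Rutile.
Orthorhombic crystal system — narrows the field to Olivine, Sillimanite, Anhydrite, Topaz, Aragonite.
Vitreous luster — consistent with all remaining minerals.
The minerals that satisfy all observations are Anhydrite, Aragonite, Olivine, Sillimanite, Topaz.
That is 5 minerals.

5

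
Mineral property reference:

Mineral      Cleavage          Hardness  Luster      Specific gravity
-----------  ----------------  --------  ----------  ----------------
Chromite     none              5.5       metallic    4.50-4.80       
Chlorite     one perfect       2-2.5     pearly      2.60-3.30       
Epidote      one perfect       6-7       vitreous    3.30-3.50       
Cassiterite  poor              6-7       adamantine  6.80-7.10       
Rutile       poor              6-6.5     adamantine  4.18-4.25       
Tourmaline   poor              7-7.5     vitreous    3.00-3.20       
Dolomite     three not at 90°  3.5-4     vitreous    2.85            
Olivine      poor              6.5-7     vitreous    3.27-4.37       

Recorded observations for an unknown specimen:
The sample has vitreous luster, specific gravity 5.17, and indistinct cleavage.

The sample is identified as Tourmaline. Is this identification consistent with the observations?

Inconsistent

Vitreous luster — matches Tourmaline (vitreous luster).
Specific gravity 5.17 — Tourmaline has SG 3.00-3.20; inconsistent.
Indistinct cleavage — matches Tourmaline (cleavage poor).
Specific gravity alone is enough to reject Tourmaline.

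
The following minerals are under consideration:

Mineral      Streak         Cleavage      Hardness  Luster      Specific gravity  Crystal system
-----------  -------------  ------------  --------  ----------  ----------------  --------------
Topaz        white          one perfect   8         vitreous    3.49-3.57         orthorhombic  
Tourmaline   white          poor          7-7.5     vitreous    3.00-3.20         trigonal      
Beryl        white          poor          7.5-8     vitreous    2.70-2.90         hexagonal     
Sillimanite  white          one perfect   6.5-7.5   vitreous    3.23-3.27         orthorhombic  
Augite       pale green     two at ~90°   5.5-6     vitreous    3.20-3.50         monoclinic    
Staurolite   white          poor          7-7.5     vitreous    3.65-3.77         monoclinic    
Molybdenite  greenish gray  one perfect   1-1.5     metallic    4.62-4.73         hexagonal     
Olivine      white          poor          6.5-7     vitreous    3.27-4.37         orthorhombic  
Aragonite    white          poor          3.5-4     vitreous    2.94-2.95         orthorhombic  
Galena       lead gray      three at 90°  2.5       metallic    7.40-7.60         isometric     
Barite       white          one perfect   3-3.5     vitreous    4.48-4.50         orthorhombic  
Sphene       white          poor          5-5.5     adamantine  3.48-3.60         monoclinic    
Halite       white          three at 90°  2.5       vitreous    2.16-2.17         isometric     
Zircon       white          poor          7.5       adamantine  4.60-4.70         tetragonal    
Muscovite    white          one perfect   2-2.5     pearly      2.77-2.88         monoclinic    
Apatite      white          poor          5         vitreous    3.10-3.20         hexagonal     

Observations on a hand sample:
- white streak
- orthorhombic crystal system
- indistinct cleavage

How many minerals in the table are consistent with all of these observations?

White streak rules out Augite, Molybdenite, Galena.
Orthorhombic crystal system — only Topaz, Sillimanite, Olivine, Aragonite, Barite remain.
Indistinct cleavage — Olivine, Aragonite remain.
Consistent with every observation: Aragonite, Olivine.
That is 2 minerals.

2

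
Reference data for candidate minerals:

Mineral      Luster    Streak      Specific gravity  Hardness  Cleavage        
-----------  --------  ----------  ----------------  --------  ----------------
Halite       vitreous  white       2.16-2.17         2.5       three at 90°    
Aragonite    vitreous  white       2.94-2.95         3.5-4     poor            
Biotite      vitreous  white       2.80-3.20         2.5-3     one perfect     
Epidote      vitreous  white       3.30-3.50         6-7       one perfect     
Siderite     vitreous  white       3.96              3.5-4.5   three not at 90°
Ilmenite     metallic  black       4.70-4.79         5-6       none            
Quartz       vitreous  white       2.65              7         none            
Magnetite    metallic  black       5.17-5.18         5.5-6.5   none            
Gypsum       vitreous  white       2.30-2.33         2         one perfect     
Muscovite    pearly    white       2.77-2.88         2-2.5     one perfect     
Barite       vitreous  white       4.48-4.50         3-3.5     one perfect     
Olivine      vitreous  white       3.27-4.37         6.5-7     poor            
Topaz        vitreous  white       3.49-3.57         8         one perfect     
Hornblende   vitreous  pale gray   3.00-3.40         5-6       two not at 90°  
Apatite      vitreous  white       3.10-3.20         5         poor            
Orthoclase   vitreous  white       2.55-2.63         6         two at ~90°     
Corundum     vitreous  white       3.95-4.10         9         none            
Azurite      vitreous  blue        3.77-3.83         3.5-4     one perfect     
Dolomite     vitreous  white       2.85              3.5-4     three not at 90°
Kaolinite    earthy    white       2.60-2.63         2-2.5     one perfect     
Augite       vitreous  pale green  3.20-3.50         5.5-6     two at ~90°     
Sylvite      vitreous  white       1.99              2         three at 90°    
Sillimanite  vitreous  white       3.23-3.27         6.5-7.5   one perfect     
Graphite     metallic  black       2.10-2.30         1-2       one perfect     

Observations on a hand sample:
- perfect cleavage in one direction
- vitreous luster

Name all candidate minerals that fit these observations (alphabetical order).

Perfect cleavage in one direction — leaves Biotite, Epidote, Gypsum, Muscovite, Barite, Topaz, Azurite, Kaolinite, Sillimanite, Graphite.
Vitreous luster excludes Muscovite, Kaolinite, Graphite.
Remaining candidates: Azurite, Barite, Biotite, Epidote, Gypsum, Sillimanite, Topaz.

Azurite, Barite, Biotite, Epidote, Gypsum, Sillimanite, Topaz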